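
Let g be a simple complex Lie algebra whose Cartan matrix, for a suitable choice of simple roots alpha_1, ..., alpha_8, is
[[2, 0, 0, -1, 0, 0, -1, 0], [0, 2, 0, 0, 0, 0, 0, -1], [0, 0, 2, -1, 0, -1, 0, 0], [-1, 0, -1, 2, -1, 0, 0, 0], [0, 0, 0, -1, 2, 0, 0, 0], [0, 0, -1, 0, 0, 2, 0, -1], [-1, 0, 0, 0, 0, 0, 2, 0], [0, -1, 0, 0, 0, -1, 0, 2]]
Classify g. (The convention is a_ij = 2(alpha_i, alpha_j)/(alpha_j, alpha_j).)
The matrix has rank 8 with 2's on the diagonal. Reading the off-diagonal entries as Dynkin edges (a single edge where a_ij = a_ji = -1; a double or triple edge where a_ij * a_ji = 2 or 3), the diagram is a chain of 7 nodes with one extra node attached to the third node from one end (E_8). One simple-root ordering that puts it in standard form is (alpha_7, alpha_5, alpha_1, alpha_4, alpha_3, alpha_6, alpha_8, alpha_2). So the algebra is type E_8.

E8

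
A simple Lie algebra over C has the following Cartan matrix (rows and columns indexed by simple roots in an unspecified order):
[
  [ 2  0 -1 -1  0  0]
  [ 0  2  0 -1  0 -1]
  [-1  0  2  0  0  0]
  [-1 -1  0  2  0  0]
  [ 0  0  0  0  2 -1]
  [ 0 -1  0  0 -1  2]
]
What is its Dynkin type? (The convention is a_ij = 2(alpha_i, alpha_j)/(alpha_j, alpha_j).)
The matrix has rank 6 with 2's on the diagonal. Reading the off-diagonal entries as Dynkin edges (a single edge where a_ij = a_ji = -1; a double or triple edge where a_ij * a_ji = 2 or 3), the diagram is a chain of 6 nodes with single edges (A_6). One simple-root ordering that puts it in standard form is (alpha_3, alpha_1, alpha_4, alpha_2, alpha_6, alpha_5). So the algebra is type A_6, i.e. sl(7).

A_6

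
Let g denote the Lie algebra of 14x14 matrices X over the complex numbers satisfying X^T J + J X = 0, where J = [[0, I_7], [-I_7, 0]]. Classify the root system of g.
This is sp(14), which has dimension 14(14+1)/2 = 105 and rank 14/2 = 7. In the classification of classical Lie algebras, the symplectic algebra sp(2n) has type C_n; here n = 7, so the Dynkin diagram is a chain of 7 nodes with a double edge at one end; the terminal node there is the unique long simple root (C_7). Hence the type is C_7.

C_7 (sp(14))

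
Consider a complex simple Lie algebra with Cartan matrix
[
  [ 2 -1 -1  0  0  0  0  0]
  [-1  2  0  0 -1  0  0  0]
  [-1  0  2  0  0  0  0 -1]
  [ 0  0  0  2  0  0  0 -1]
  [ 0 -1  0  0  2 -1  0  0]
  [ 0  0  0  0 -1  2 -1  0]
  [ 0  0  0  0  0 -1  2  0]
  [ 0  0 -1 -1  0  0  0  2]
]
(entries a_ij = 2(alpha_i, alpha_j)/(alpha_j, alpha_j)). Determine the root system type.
A_8

The matrix has rank 8 with 2's on the diagonal. Reading the off-diagonal entries as Dynkin edges (a single edge where a_ij = a_ji = -1; a double or triple edge where a_ij * a_ji = 2 or 3), the diagram is a chain of 8 nodes with single edges (A_8). One simple-root ordering that puts it in standard form is (alpha_7, alpha_6, alpha_5, alpha_2, alpha_1, alpha_3, alpha_8, alpha_4). So the algebra is type A_8, i.e. sl(9).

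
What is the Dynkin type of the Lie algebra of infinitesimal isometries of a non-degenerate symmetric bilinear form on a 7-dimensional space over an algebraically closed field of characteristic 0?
This is so(7) with 7 odd, which has dimension 7(7-1)/2 = 21 and rank (7-1)/2 = 3. In the classification of classical Lie algebras, the orthogonal algebra so(2n+1) in an odd number of variables has type B_n; here n = 3, so the Dynkin diagram is a chain of 3 nodes with a double edge at one end; the terminal node there is the unique short simple root (B_3). Hence the type is B_3.

B3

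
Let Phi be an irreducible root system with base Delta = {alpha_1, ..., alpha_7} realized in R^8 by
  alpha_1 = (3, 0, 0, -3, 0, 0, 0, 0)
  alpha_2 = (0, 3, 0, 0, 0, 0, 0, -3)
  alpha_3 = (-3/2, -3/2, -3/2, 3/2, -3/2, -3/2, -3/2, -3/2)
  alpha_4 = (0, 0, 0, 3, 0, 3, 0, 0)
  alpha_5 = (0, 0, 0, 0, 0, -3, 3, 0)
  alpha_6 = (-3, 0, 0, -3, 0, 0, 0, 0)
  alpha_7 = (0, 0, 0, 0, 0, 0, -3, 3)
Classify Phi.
Compute the Cartan integers a_ij = 2(alpha_i, alpha_j)/(alpha_j, alpha_j); the resulting 7x7 Cartan matrix is
[[2, 0, -1, -1, 0, 0, 0], [0, 2, 0, 0, 0, 0, -1], [-1, 0, 2, 0, 0, 0, 0], [-1, 0, 0, 2, -1, -1, 0], [0, 0, 0, -1, 2, 0, -1], [0, 0, 0, -1, 0, 2, 0], [0, -1, 0, 0, -1, 0, 2]].
All simple roots have the same length, so the diagram is simply laced. The associated Dynkin diagram is a chain of 6 nodes with one extra node attached to the third node from one end (E_7), so the type is E_7.

E7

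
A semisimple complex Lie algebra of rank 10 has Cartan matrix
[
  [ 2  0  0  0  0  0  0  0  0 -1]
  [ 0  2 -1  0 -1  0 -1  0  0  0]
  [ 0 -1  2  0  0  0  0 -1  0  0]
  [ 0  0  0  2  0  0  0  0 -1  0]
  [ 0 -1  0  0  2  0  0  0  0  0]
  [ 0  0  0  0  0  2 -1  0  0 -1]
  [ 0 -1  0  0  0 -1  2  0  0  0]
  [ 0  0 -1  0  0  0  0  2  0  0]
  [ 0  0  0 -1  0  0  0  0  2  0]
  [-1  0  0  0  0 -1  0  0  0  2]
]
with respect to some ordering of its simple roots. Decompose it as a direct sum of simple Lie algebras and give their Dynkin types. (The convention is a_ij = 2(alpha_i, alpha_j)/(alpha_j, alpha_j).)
type A_2 ⊕ type E_8

The diagram associated to this matrix has two connected components: the simple roots {alpha_4, alpha_9} form a chain of 2 nodes with single edges (A_2), and {alpha_1, alpha_2, alpha_3, alpha_5, alpha_6, alpha_7, alpha_8, alpha_10} form a chain of 7 nodes with one extra node attached to the third node from one end (E_8). A semisimple Lie algebra decomposes uniquely as the direct sum of simple ideals, one per connected component of its Dynkin diagram, so g ≅ A_2 ⊕ E_8 (dimension 8 + 248 = 256).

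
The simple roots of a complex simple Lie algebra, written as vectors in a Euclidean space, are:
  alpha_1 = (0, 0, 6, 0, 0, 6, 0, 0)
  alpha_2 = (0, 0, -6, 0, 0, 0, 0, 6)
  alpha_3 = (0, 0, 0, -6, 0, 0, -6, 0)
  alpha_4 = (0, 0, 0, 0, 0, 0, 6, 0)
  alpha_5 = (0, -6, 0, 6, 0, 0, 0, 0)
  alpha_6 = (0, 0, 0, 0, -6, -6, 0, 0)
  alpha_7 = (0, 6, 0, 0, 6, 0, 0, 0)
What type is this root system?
type B_7

Compute the Cartan integers a_ij = 2(alpha_i, alpha_j)/(alpha_j, alpha_j); the resulting 7x7 Cartan matrix is
[[2, -1, 0, 0, 0, -1, 0], [-1, 2, 0, 0, 0, 0, 0], [0, 0, 2, -2, -1, 0, 0], [0, 0, -1, 2, 0, 0, 0], [0, 0, -1, 0, 2, 0, -1], [-1, 0, 0, 0, 0, 2, -1], [0, 0, 0, 0, -1, -1, 2]].
The roots have two lengths (squared-length ratio 2:1); the short ones are alpha_{4}. The associated Dynkin diagram is a chain of 7 nodes with a double edge at one end; the terminal node there is the unique short simple root (B_7), so the type is B_7 (the algebra so(15)).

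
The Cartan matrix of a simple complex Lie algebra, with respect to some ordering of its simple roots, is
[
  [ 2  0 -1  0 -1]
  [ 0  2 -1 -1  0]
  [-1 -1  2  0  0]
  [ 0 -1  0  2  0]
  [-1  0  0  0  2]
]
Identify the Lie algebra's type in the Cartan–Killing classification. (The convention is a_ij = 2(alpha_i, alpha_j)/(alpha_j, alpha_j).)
A_5

The matrix has rank 5 with 2's on the diagonal. Reading the off-diagonal entries as Dynkin edges (a single edge where a_ij = a_ji = -1; a double or triple edge where a_ij * a_ji = 2 or 3), the diagram is a chain of 5 nodes with single edges (A_5). One simple-root ordering that puts it in standard form is (alpha_5, alpha_1, alpha_3, alpha_2, alpha_4). So the algebra is type A_5, i.e. sl(6).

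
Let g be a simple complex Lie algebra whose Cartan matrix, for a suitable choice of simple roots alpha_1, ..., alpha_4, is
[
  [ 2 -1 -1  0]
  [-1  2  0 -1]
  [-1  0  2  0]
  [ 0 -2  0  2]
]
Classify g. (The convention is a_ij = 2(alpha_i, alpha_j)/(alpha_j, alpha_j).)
The matrix has rank 4 with 2's on the diagonal. Reading the off-diagonal entries as Dynkin edges (a single edge where a_ij = a_ji = -1; a double or triple edge where a_ij * a_ji = 2 or 3), the diagram is a chain of 4 nodes with a double edge at one end; the terminal node there is the unique long simple root (C_4). One simple-root ordering that puts it in standard form is (alpha_3, alpha_1, alpha_2, alpha_4). So the algebra is type C_4, i.e. sp(8).

C_4 (sp(8))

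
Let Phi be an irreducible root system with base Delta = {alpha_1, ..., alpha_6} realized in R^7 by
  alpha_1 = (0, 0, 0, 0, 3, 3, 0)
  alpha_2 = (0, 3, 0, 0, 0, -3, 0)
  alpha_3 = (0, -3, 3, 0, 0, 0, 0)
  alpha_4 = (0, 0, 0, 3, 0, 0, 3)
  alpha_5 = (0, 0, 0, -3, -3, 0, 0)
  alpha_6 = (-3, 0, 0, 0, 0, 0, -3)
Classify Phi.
Compute the Cartan integers a_ij = 2(alpha_i, alpha_j)/(alpha_j, alpha_j); the resulting 6x6 Cartan matrix is
[[2, -1, 0, 0, -1, 0], [-1, 2, -1, 0, 0, 0], [0, -1, 2, 0, 0, 0], [0, 0, 0, 2, -1, -1], [-1, 0, 0, -1, 2, 0], [0, 0, 0, -1, 0, 2]].
All simple roots have the same length, so the diagram is simply laced. The associated Dynkin diagram is a chain of 6 nodes with single edges (A_6), so the type is A_6 (the algebra sl(7)).

A_6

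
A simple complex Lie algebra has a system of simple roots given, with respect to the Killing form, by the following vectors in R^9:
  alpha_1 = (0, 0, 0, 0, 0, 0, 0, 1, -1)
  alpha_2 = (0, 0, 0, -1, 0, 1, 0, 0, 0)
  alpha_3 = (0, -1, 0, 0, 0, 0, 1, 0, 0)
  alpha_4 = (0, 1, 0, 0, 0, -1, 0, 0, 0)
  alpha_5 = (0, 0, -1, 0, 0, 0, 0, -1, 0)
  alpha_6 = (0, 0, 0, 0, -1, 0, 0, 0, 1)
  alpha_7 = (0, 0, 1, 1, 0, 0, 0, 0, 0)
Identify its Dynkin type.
A7

Compute the Cartan integers a_ij = 2(alpha_i, alpha_j)/(alpha_j, alpha_j); the resulting 7x7 Cartan matrix is
[[2, 0, 0, 0, -1, -1, 0], [0, 2, 0, -1, 0, 0, -1], [0, 0, 2, -1, 0, 0, 0], [0, -1, -1, 2, 0, 0, 0], [-1, 0, 0, 0, 2, 0, -1], [-1, 0, 0, 0, 0, 2, 0], [0, -1, 0, 0, -1, 0, 2]].
All simple roots have the same length, so the diagram is simply laced. The associated Dynkin diagram is a chain of 7 nodes with single edges (A_7), so the type is A_7 (the algebra sl(8)).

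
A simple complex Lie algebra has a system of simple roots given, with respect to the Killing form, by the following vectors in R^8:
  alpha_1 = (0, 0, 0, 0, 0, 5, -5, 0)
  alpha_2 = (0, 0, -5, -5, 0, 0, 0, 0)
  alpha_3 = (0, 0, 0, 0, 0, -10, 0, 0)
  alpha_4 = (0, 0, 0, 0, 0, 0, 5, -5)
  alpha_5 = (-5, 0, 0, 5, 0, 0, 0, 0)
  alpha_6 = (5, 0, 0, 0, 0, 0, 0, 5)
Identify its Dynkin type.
Compute the Cartan integers a_ij = 2(alpha_i, alpha_j)/(alpha_j, alpha_j); the resulting 6x6 Cartan matrix is
[[2, 0, -1, -1, 0, 0], [0, 2, 0, 0, -1, 0], [-2, 0, 2, 0, 0, 0], [-1, 0, 0, 2, 0, -1], [0, -1, 0, 0, 2, -1], [0, 0, 0, -1, -1, 2]].
The roots have two lengths (squared-length ratio 2:1); the short ones are alpha_{1,2,4,5,6}. The associated Dynkin diagram is a chain of 6 nodes with a double edge at one end; the terminal node there is the unique long simple root (C_6), so the type is C_6 (the algebra sp(12)).

C_6 (sp(12))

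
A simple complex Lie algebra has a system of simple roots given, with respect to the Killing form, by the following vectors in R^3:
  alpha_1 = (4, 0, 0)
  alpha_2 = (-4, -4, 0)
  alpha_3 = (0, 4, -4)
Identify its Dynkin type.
B_3

Compute the Cartan integers a_ij = 2(alpha_i, alpha_j)/(alpha_j, alpha_j); the resulting 3x3 Cartan matrix is
[[2, -1, 0], [-2, 2, -1], [0, -1, 2]].
The roots have two lengths (squared-length ratio 2:1); the short ones are alpha_{1}. The associated Dynkin diagram is a chain of 3 nodes with a double edge at one end; the terminal node there is the unique short simple root (B_3), so the type is B_3 (the algebra so(7)).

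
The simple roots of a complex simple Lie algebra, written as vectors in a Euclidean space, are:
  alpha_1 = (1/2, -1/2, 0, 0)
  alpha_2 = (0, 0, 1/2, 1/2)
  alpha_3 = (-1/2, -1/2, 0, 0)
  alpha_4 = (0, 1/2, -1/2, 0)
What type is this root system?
type D_4

Compute the Cartan integers a_ij = 2(alpha_i, alpha_j)/(alpha_j, alpha_j); the resulting 4x4 Cartan matrix is
[[2, 0, 0, -1], [0, 2, 0, -1], [0, 0, 2, -1], [-1, -1, -1, 2]].
All simple roots have the same length, so the diagram is simply laced. The associated Dynkin diagram is a chain of 2 nodes with a fork of two nodes at one end (D_4), so the type is D_4 (the algebra so(8)).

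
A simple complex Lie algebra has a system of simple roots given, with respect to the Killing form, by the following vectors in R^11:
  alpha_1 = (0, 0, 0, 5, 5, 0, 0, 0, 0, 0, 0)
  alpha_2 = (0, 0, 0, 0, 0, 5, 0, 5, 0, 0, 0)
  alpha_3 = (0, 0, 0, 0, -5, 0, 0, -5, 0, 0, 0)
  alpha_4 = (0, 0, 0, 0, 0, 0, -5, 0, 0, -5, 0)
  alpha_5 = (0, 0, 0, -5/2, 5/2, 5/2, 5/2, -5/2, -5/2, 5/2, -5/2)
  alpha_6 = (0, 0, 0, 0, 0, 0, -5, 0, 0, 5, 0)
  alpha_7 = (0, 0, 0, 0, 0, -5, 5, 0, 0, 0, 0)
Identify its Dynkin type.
E7

Compute the Cartan integers a_ij = 2(alpha_i, alpha_j)/(alpha_j, alpha_j); the resulting 7x7 Cartan matrix is
[[2, 0, -1, 0, 0, 0, 0], [0, 2, -1, 0, 0, 0, -1], [-1, -1, 2, 0, 0, 0, 0], [0, 0, 0, 2, -1, 0, -1], [0, 0, 0, -1, 2, 0, 0], [0, 0, 0, 0, 0, 2, -1], [0, -1, 0, -1, 0, -1, 2]].
All simple roots have the same length, so the diagram is simply laced. The associated Dynkin diagram is a chain of 6 nodes with one extra node attached to the third node from one end (E_7), so the type is E_7.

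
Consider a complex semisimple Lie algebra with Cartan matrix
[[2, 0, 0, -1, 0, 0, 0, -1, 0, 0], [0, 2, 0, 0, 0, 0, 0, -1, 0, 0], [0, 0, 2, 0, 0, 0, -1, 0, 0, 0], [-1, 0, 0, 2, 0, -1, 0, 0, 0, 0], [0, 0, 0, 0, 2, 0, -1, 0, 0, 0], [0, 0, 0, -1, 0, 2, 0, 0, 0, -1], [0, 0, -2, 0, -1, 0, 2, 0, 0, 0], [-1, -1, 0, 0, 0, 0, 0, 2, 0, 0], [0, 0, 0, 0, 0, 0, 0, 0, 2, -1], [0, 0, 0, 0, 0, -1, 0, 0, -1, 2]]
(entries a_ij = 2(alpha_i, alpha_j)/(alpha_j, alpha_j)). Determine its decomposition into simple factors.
The diagram associated to this matrix has two connected components: the simple roots {alpha_1, alpha_2, alpha_4, alpha_6, alpha_8, alpha_9, alpha_10} form a chain of 7 nodes with single edges (A_7), and {alpha_3, alpha_5, alpha_7} form a chain of 3 nodes with a double edge at one end; the terminal node there is the unique short simple root (B_3). A semisimple Lie algebra decomposes uniquely as the direct sum of simple ideals, one per connected component of its Dynkin diagram, so g ≅ A_7 ⊕ B_3 (dimension 63 + 21 = 84).

A_7 (sl(8)) ⊕ B_3 (so(7))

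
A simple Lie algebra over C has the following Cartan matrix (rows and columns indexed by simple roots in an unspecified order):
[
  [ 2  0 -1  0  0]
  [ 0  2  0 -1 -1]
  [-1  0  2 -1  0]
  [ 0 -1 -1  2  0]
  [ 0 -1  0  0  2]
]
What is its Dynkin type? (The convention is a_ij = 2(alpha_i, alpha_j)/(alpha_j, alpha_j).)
The matrix has rank 5 with 2's on the diagonal. Reading the off-diagonal entries as Dynkin edges (a single edge where a_ij = a_ji = -1; a double or triple edge where a_ij * a_ji = 2 or 3), the diagram is a chain of 5 nodes with single edges (A_5). One simple-root ordering that puts it in standard form is (alpha_5, alpha_2, alpha_4, alpha_3, alpha_1). So the algebra is type A_5, i.e. sl(6).

A_5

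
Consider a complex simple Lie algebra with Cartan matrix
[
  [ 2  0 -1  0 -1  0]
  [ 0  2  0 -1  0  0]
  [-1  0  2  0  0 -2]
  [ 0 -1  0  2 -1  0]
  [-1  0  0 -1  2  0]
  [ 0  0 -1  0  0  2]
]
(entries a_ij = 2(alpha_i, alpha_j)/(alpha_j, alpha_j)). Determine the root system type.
B_6 (so(13))

The matrix has rank 6 with 2's on the diagonal. Reading the off-diagonal entries as Dynkin edges (a single edge where a_ij = a_ji = -1; a double or triple edge where a_ij * a_ji = 2 or 3), the diagram is a chain of 6 nodes with a double edge at one end; the terminal node there is the unique short simple root (B_6). One simple-root ordering that puts it in standard form is (alpha_2, alpha_4, alpha_5, alpha_1, alpha_3, alpha_6). So the algebra is type B_6, i.e. so(13).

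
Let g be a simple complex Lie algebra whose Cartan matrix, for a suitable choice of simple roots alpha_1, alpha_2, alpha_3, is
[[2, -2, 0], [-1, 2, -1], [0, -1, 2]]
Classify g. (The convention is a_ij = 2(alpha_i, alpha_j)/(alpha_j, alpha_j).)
The matrix has rank 3 with 2's on the diagonal. Reading the off-diagonal entries as Dynkin edges (a single edge where a_ij = a_ji = -1; a double or triple edge where a_ij * a_ji = 2 or 3), the diagram is a chain of 3 nodes with a double edge at one end; the terminal node there is the unique long simple root (C_3). One simple-root ordering that puts it in standard form is (alpha_3, alpha_2, alpha_1). So the algebra is type C_3, i.e. sp(6).

C3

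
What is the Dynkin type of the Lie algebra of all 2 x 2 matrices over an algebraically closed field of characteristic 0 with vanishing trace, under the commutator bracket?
This is sl(2), which has dimension 2^2 - 1 = 3 and rank 2 - 1 = 1 (a Cartan subalgebra is the diagonal traceless matrices). In the classification of classical Lie algebras, the special linear algebra sl(n+1) has type A_n; here n = 1, so the Dynkin diagram is a chain of 1 nodes with single edges (A_1). Hence the type is A_1.

A1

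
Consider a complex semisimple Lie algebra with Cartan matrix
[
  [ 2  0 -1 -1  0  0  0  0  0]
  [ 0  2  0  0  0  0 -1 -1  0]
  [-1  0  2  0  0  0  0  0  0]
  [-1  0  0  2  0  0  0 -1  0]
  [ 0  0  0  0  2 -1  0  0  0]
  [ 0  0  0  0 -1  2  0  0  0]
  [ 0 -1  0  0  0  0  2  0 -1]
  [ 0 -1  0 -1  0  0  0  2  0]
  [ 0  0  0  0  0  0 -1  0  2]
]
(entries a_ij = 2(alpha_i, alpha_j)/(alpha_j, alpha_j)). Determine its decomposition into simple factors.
A2 + A7

The diagram associated to this matrix has two connected components: the simple roots {alpha_5, alpha_6} form a chain of 2 nodes with single edges (A_2), and {alpha_1, alpha_2, alpha_3, alpha_4, alpha_7, alpha_8, alpha_9} form a chain of 7 nodes with single edges (A_7). A semisimple Lie algebra decomposes uniquely as the direct sum of simple ideals, one per connected component of its Dynkin diagram, so g ≅ A_2 ⊕ A_7 (dimension 8 + 63 = 71).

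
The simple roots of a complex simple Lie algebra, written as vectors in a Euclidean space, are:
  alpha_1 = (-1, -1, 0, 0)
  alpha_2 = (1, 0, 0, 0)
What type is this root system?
Compute the Cartan integers a_ij = 2(alpha_i, alpha_j)/(alpha_j, alpha_j); the resulting 2x2 Cartan matrix is
[[2, -2], [-1, 2]].
The roots have two lengths (squared-length ratio 2:1); the short ones are alpha_{2}. The associated Dynkin diagram is a chain of 2 nodes with a double edge at one end; the terminal node there is the unique short simple root (B_2), so the type is B_2 (the algebra so(5)).

type B_2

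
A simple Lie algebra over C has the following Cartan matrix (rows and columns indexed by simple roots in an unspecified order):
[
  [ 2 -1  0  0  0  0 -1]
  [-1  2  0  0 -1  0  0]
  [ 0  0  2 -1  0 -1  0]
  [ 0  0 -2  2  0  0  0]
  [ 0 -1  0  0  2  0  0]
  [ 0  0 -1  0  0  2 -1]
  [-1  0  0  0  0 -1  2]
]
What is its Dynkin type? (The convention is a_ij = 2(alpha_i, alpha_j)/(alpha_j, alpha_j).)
The matrix has rank 7 with 2's on the diagonal. Reading the off-diagonal entries as Dynkin edges (a single edge where a_ij = a_ji = -1; a double or triple edge where a_ij * a_ji = 2 or 3), the diagram is a chain of 7 nodes with a double edge at one end; the terminal node there is the unique long simple root (C_7). One simple-root ordering that puts it in standard form is (alpha_5, alpha_2, alpha_1, alpha_7, alpha_6, alpha_3, alpha_4). So the algebra is type C_7, i.e. sp(14).

C_7 (sp(14))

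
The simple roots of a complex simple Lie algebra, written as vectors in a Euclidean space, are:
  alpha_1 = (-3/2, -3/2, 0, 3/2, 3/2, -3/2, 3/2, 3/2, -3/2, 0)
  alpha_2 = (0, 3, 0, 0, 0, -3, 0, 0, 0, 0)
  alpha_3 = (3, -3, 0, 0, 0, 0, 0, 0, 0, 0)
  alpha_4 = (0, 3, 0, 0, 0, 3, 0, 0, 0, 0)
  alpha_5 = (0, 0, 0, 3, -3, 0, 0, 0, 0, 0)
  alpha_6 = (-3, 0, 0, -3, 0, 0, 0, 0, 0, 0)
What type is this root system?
Compute the Cartan integers a_ij = 2(alpha_i, alpha_j)/(alpha_j, alpha_j); the resulting 6x6 Cartan matrix is
[[2, 0, 0, -1, 0, 0], [0, 2, -1, 0, 0, 0], [0, -1, 2, -1, 0, -1], [-1, 0, -1, 2, 0, 0], [0, 0, 0, 0, 2, -1], [0, 0, -1, 0, -1, 2]].
All simple roots have the same length, so the diagram is simply laced. The associated Dynkin diagram is a chain of 5 nodes with one extra node attached to the third node from one end (E_6), so the type is E_6.

E_6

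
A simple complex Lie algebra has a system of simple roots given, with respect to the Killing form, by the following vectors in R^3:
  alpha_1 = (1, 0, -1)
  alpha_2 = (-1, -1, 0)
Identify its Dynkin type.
Compute the Cartan integers a_ij = 2(alpha_i, alpha_j)/(alpha_j, alpha_j); the resulting 2x2 Cartan matrix is
[[2, -1], [-1, 2]].
All simple roots have the same length, so the diagram is simply laced. The associated Dynkin diagram is a chain of 2 nodes with single edges (A_2), so the type is A_2 (the algebra sl(3)).

A_2 (sl(3))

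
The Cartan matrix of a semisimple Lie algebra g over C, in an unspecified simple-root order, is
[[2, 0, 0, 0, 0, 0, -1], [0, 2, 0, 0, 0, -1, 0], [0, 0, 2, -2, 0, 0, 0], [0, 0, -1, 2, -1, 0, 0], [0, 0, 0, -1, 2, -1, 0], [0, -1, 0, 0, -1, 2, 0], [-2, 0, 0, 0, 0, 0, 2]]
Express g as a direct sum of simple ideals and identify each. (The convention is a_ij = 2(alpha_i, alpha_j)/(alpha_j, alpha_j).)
The diagram associated to this matrix has two connected components: the simple roots {alpha_1, alpha_7} form a chain of 2 nodes with a double edge at one end; the terminal node there is the unique short simple root (B_2), and {alpha_2, alpha_3, alpha_4, alpha_5, alpha_6} form a chain of 5 nodes with a double edge at one end; the terminal node there is the unique long simple root (C_5). A semisimple Lie algebra decomposes uniquely as the direct sum of simple ideals, one per connected component of its Dynkin diagram, so g ≅ B_2 ⊕ C_5 (dimension 10 + 55 = 65).

type B_2 + type C_5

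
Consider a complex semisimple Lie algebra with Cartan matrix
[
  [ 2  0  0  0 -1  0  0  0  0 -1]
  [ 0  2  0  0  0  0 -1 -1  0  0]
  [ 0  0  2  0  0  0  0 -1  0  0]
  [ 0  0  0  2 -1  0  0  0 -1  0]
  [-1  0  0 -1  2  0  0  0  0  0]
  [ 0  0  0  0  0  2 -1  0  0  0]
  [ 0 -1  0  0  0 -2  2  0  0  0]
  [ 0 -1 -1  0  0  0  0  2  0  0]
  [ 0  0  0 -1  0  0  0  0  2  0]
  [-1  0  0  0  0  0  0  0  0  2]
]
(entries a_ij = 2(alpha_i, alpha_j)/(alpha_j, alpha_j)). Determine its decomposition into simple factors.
type A_5 + type B_5

The diagram associated to this matrix has two connected components: the simple roots {alpha_1, alpha_4, alpha_5, alpha_9, alpha_10} form a chain of 5 nodes with single edges (A_5), and {alpha_2, alpha_3, alpha_6, alpha_7, alpha_8} form a chain of 5 nodes with a double edge at one end; the terminal node there is the unique short simple root (B_5). A semisimple Lie algebra decomposes uniquely as the direct sum of simple ideals, one per connected component of its Dynkin diagram, so g ≅ A_5 ⊕ B_5 (dimension 35 + 55 = 90).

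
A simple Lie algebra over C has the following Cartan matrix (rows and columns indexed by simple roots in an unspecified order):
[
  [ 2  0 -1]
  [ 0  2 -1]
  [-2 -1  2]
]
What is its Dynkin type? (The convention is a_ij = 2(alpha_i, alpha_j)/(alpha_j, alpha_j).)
The matrix has rank 3 with 2's on the diagonal. Reading the off-diagonal entries as Dynkin edges (a single edge where a_ij = a_ji = -1; a double or triple edge where a_ij * a_ji = 2 or 3), the diagram is a chain of 3 nodes with a double edge at one end; the terminal node there is the unique short simple root (B_3). One simple-root ordering that puts it in standard form is (alpha_2, alpha_3, alpha_1). So the algebra is type B_3, i.e. so(7).

B_3 (so(7))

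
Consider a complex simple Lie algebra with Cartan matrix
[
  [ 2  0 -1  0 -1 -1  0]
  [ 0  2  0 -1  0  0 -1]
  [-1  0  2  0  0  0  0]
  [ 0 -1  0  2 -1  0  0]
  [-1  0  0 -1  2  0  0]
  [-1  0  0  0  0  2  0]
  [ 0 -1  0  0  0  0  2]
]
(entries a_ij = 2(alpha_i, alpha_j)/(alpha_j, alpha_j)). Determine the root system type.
The matrix has rank 7 with 2's on the diagonal. Reading the off-diagonal entries as Dynkin edges (a single edge where a_ij = a_ji = -1; a double or triple edge where a_ij * a_ji = 2 or 3), the diagram is a chain of 5 nodes with a fork of two nodes at one end (D_7). One simple-root ordering that puts it in standard form is (alpha_7, alpha_2, alpha_4, alpha_5, alpha_1, alpha_6, alpha_3). So the algebra is type D_7, i.e. so(14).

D7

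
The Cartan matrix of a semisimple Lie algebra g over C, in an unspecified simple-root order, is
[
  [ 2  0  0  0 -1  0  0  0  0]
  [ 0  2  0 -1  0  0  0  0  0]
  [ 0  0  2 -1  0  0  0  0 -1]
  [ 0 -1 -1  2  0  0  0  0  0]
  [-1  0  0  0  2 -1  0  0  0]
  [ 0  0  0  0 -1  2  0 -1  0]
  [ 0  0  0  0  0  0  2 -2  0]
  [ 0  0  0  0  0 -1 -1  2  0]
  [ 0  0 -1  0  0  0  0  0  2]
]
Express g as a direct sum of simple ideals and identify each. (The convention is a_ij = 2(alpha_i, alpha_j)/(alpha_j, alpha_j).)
The diagram associated to this matrix has two connected components: the simple roots {alpha_2, alpha_3, alpha_4, alpha_9} form a chain of 4 nodes with single edges (A_4), and {alpha_1, alpha_5, alpha_6, alpha_7, alpha_8} form a chain of 5 nodes with a double edge at one end; the terminal node there is the unique long simple root (C_5). A semisimple Lie algebra decomposes uniquely as the direct sum of simple ideals, one per connected component of its Dynkin diagram, so g ≅ A_4 ⊕ C_5 (dimension 24 + 55 = 79).

A4 + C5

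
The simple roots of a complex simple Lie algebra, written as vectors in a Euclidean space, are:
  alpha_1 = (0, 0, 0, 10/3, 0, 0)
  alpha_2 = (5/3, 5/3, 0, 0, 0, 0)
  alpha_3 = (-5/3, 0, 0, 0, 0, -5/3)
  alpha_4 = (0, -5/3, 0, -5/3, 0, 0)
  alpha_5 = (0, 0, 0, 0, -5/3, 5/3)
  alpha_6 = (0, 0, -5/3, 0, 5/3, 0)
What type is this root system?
Compute the Cartan integers a_ij = 2(alpha_i, alpha_j)/(alpha_j, alpha_j); the resulting 6x6 Cartan matrix is
[[2, 0, 0, -2, 0, 0], [0, 2, -1, -1, 0, 0], [0, -1, 2, 0, -1, 0], [-1, -1, 0, 2, 0, 0], [0, 0, -1, 0, 2, -1], [0, 0, 0, 0, -1, 2]].
The roots have two lengths (squared-length ratio 2:1); the short ones are alpha_{2,3,4,5,6}. The associated Dynkin diagram is a chain of 6 nodes with a double edge at one end; the terminal node there is the unique long simple root (C_6), so the type is C_6 (the algebra sp(12)).

type C_6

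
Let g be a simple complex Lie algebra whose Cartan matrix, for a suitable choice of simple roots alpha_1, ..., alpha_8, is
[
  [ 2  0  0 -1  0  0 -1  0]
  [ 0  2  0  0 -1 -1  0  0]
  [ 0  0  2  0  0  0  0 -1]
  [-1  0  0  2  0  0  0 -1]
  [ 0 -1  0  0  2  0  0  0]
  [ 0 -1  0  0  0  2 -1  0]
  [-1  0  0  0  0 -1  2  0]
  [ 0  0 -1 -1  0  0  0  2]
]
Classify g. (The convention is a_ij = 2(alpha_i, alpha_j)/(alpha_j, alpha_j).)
A_8 (sl(9))

The matrix has rank 8 with 2's on the diagonal. Reading the off-diagonal entries as Dynkin edges (a single edge where a_ij = a_ji = -1; a double or triple edge where a_ij * a_ji = 2 or 3), the diagram is a chain of 8 nodes with single edges (A_8). One simple-root ordering that puts it in standard form is (alpha_5, alpha_2, alpha_6, alpha_7, alpha_1, alpha_4, alpha_8, alpha_3). So the algebra is type A_8, i.e. sl(9).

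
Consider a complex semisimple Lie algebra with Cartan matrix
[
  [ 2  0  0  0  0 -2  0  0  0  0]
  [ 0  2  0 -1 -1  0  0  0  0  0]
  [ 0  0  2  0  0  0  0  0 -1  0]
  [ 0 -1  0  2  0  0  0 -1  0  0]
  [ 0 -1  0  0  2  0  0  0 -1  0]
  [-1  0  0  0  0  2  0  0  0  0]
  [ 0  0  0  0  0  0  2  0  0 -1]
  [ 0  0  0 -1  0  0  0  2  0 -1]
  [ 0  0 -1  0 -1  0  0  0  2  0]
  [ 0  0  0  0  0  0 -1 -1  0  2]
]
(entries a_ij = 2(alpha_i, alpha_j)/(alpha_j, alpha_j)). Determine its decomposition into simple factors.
The diagram associated to this matrix has two connected components: the simple roots {alpha_2, alpha_3, alpha_4, alpha_5, alpha_7, alpha_8, alpha_9, alpha_10} form a chain of 8 nodes with single edges (A_8), and {alpha_1, alpha_6} form a chain of 2 nodes with a double edge at one end; the terminal node there is the unique short simple root (B_2). A semisimple Lie algebra decomposes uniquely as the direct sum of simple ideals, one per connected component of its Dynkin diagram, so g ≅ A_8 ⊕ B_2 (dimension 80 + 10 = 90).

A_8 (sl(9)) ⊕ B_2 (so(5))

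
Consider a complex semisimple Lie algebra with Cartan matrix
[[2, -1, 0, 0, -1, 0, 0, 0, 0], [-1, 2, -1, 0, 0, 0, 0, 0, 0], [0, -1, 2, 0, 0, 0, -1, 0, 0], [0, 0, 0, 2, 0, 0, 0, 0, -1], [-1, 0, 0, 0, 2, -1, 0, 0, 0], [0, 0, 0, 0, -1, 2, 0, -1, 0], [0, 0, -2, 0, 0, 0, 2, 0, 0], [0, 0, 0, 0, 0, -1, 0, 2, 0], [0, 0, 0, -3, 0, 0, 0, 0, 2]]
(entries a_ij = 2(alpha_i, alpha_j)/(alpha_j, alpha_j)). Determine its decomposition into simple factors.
C_7 (sp(14)) + G_2

The diagram associated to this matrix has two connected components: the simple roots {alpha_1, alpha_2, alpha_3, alpha_5, alpha_6, alpha_7, alpha_8} form a chain of 7 nodes with a double edge at one end; the terminal node there is the unique long simple root (C_7), and {alpha_4, alpha_9} form two nodes joined by a triple edge (G_2). A semisimple Lie algebra decomposes uniquely as the direct sum of simple ideals, one per connected component of its Dynkin diagram, so g ≅ C_7 ⊕ G_2 (dimension 105 + 14 = 119).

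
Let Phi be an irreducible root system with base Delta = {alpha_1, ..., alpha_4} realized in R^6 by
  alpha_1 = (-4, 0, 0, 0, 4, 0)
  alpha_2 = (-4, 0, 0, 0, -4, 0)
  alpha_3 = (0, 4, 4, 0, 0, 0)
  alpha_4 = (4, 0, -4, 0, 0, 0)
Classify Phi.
Compute the Cartan integers a_ij = 2(alpha_i, alpha_j)/(alpha_j, alpha_j); the resulting 4x4 Cartan matrix is
[[2, 0, 0, -1], [0, 2, 0, -1], [0, 0, 2, -1], [-1, -1, -1, 2]].
All simple roots have the same length, so the diagram is simply laced. The associated Dynkin diagram is a chain of 2 nodes with a fork of two nodes at one end (D_4), so the type is D_4 (the algebra so(8)).

type D_4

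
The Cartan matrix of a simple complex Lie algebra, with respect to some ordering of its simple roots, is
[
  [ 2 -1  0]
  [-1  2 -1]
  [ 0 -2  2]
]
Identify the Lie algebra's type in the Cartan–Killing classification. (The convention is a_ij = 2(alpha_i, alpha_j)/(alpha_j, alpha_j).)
type C_3

The matrix has rank 3 with 2's on the diagonal. Reading the off-diagonal entries as Dynkin edges (a single edge where a_ij = a_ji = -1; a double or triple edge where a_ij * a_ji = 2 or 3), the diagram is a chain of 3 nodes with a double edge at one end; the terminal node there is the unique long simple root (C_3). One simple-root ordering that puts it in standard form is (alpha_1, alpha_2, alpha_3). So the algebra is type C_3, i.e. sp(6).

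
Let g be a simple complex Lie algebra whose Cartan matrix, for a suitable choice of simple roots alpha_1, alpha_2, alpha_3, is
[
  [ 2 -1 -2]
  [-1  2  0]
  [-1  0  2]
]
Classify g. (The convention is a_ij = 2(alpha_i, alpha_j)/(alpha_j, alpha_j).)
The matrix has rank 3 with 2's on the diagonal. Reading the off-diagonal entries as Dynkin edges (a single edge where a_ij = a_ji = -1; a double or triple edge where a_ij * a_ji = 2 or 3), the diagram is a chain of 3 nodes with a double edge at one end; the terminal node there is the unique short simple root (B_3). One simple-root ordering that puts it in standard form is (alpha_2, alpha_1, alpha_3). So the algebra is type B_3, i.e. so(7).

B_3 (so(7))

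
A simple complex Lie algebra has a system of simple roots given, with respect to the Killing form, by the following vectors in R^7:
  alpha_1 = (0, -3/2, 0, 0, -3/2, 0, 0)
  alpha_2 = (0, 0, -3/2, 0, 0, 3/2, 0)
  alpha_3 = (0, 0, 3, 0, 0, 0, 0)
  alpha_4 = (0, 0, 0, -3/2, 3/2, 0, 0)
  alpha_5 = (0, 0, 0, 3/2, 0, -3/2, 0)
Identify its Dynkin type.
type C_5

Compute the Cartan integers a_ij = 2(alpha_i, alpha_j)/(alpha_j, alpha_j); the resulting 5x5 Cartan matrix is
[[2, 0, 0, -1, 0], [0, 2, -1, 0, -1], [0, -2, 2, 0, 0], [-1, 0, 0, 2, -1], [0, -1, 0, -1, 2]].
The roots have two lengths (squared-length ratio 2:1); the short ones are alpha_{1,2,4,5}. The associated Dynkin diagram is a chain of 5 nodes with a double edge at one end; the terminal node there is the unique long simple root (C_5), so the type is C_5 (the algebra sp(10)).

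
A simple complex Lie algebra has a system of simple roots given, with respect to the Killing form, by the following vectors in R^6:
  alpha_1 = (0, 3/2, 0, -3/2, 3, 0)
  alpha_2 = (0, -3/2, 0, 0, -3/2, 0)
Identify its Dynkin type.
G2

Compute the Cartan integers a_ij = 2(alpha_i, alpha_j)/(alpha_j, alpha_j); the resulting 2x2 Cartan matrix is
[[2, -3], [-1, 2]].
The roots have two lengths (squared-length ratio 3:1); the short ones are alpha_{2}. The associated Dynkin diagram is two nodes joined by a triple edge (G_2), so the type is G_2.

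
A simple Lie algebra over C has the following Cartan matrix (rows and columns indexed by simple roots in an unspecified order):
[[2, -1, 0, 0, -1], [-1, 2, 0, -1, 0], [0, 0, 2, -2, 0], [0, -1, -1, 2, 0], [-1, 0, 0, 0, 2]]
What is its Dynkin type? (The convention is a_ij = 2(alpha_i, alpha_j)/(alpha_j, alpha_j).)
The matrix has rank 5 with 2's on the diagonal. Reading the off-diagonal entries as Dynkin edges (a single edge where a_ij = a_ji = -1; a double or triple edge where a_ij * a_ji = 2 or 3), the diagram is a chain of 5 nodes with a double edge at one end; the terminal node there is the unique long simple root (C_5). One simple-root ordering that puts it in standard form is (alpha_5, alpha_1, alpha_2, alpha_4, alpha_3). So the algebra is type C_5, i.e. sp(10).

C_5 (sp(10))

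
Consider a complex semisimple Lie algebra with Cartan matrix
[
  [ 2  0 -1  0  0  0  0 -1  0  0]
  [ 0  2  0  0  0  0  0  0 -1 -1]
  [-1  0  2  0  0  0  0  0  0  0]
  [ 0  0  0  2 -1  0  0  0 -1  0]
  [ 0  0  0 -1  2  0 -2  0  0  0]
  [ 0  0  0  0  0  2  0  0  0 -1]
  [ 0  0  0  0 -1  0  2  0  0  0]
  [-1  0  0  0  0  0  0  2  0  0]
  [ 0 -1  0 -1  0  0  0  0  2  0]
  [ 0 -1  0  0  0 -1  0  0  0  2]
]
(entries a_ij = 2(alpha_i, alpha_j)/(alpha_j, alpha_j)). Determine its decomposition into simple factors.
The diagram associated to this matrix has two connected components: the simple roots {alpha_1, alpha_3, alpha_8} form a chain of 3 nodes with single edges (A_3), and {alpha_2, alpha_4, alpha_5, alpha_6, alpha_7, alpha_9, alpha_10} form a chain of 7 nodes with a double edge at one end; the terminal node there is the unique short simple root (B_7). A semisimple Lie algebra decomposes uniquely as the direct sum of simple ideals, one per connected component of its Dynkin diagram, so g ≅ A_3 ⊕ B_7 (dimension 15 + 105 = 120).

A3 ⊕ B7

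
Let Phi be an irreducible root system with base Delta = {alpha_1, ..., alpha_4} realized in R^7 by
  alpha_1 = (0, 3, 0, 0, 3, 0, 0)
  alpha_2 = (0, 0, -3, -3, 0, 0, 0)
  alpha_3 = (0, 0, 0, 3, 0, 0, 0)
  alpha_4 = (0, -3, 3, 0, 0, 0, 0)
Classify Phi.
B4

Compute the Cartan integers a_ij = 2(alpha_i, alpha_j)/(alpha_j, alpha_j); the resulting 4x4 Cartan matrix is
[[2, 0, 0, -1], [0, 2, -2, -1], [0, -1, 2, 0], [-1, -1, 0, 2]].
The roots have two lengths (squared-length ratio 2:1); the short ones are alpha_{3}. The associated Dynkin diagram is a chain of 4 nodes with a double edge at one end; the terminal node there is the unique short simple root (B_4), so the type is B_4 (the algebra so(9)).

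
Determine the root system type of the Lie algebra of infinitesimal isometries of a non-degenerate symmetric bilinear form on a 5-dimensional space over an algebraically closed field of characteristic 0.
B2

This is so(5) with 5 odd, which has dimension 5(5-1)/2 = 10 and rank (5-1)/2 = 2. In the classification of classical Lie algebras, the orthogonal algebra so(2n+1) in an odd number of variables has type B_n; here n = 2, so the Dynkin diagram is a chain of 2 nodes with a double edge at one end; the terminal node there is the unique short simple root (B_2). Hence the type is B_2.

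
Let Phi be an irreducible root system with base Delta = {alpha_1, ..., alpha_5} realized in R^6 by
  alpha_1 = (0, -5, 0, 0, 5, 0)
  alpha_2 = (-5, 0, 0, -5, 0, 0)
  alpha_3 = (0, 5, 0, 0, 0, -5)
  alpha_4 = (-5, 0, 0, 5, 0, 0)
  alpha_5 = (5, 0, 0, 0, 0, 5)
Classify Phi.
Compute the Cartan integers a_ij = 2(alpha_i, alpha_j)/(alpha_j, alpha_j); the resulting 5x5 Cartan matrix is
[[2, 0, -1, 0, 0], [0, 2, 0, 0, -1], [-1, 0, 2, 0, -1], [0, 0, 0, 2, -1], [0, -1, -1, -1, 2]].
All simple roots have the same length, so the diagram is simply laced. The associated Dynkin diagram is a chain of 3 nodes with a fork of two nodes at one end (D_5), so the type is D_5 (the algebra so(10)).

D_5 (so(10))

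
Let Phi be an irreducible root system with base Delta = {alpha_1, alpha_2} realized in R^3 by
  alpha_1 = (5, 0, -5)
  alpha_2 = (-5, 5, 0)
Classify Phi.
Compute the Cartan integers a_ij = 2(alpha_i, alpha_j)/(alpha_j, alpha_j); the resulting 2x2 Cartan matrix is
[[2, -1], [-1, 2]].
All simple roots have the same length, so the diagram is simply laced. The associated Dynkin diagram is a chain of 2 nodes with single edges (A_2), so the type is A_2 (the algebra sl(3)).

A_2 (sl(3))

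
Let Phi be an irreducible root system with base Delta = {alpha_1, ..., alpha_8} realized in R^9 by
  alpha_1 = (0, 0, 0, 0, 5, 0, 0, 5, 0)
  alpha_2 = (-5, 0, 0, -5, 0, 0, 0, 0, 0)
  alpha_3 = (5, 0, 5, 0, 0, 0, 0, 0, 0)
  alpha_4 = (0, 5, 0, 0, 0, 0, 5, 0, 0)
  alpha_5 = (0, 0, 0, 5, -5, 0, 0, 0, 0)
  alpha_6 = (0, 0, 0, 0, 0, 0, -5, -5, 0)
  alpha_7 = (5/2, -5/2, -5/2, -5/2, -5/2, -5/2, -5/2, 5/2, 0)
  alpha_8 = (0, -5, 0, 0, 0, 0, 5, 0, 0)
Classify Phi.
Compute the Cartan integers a_ij = 2(alpha_i, alpha_j)/(alpha_j, alpha_j); the resulting 8x8 Cartan matrix is
[[2, 0, 0, 0, -1, -1, 0, 0], [0, 2, -1, 0, -1, 0, 0, 0], [0, -1, 2, 0, 0, 0, 0, 0], [0, 0, 0, 2, 0, -1, -1, 0], [-1, -1, 0, 0, 2, 0, 0, 0], [-1, 0, 0, -1, 0, 2, 0, -1], [0, 0, 0, -1, 0, 0, 2, 0], [0, 0, 0, 0, 0, -1, 0, 2]].
All simple roots have the same length, so the diagram is simply laced. The associated Dynkin diagram is a chain of 7 nodes with one extra node attached to the third node from one end (E_8), so the type is E_8.

type E_8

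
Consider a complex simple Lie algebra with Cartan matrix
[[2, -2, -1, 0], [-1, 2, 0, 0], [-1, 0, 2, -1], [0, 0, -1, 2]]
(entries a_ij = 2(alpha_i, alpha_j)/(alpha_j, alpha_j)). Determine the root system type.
The matrix has rank 4 with 2's on the diagonal. Reading the off-diagonal entries as Dynkin edges (a single edge where a_ij = a_ji = -1; a double or triple edge where a_ij * a_ji = 2 or 3), the diagram is a chain of 4 nodes with a double edge at one end; the terminal node there is the unique short simple root (B_4). One simple-root ordering that puts it in standard form is (alpha_4, alpha_3, alpha_1, alpha_2). So the algebra is type B_4, i.e. so(9).

type B_4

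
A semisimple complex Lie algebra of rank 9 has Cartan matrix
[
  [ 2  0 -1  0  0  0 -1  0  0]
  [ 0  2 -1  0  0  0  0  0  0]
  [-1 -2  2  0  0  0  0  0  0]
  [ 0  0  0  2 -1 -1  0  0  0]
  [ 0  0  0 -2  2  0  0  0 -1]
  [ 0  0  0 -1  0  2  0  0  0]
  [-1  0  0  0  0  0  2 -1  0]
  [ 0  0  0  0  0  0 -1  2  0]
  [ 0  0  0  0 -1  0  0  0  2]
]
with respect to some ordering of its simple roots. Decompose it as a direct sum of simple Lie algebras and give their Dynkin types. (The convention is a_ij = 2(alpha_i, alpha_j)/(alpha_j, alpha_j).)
B5 + F4

The diagram associated to this matrix has two connected components: the simple roots {alpha_1, alpha_2, alpha_3, alpha_7, alpha_8} form a chain of 5 nodes with a double edge at one end; the terminal node there is the unique short simple root (B_5), and {alpha_4, alpha_5, alpha_6, alpha_9} form a chain of 4 nodes with a double edge between the middle two (F_4). A semisimple Lie algebra decomposes uniquely as the direct sum of simple ideals, one per connected component of its Dynkin diagram, so g ≅ B_5 ⊕ F_4 (dimension 55 + 52 = 107).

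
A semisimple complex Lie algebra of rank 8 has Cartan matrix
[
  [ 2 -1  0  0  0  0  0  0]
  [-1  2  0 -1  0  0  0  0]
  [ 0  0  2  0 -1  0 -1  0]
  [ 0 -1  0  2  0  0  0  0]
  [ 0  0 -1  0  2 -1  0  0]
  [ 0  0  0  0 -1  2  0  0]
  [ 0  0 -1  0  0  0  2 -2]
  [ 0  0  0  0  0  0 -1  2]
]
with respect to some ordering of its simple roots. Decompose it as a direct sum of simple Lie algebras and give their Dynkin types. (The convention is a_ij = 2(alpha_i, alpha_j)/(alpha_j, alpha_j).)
A_3 + B_5

The diagram associated to this matrix has two connected components: the simple roots {alpha_1, alpha_2, alpha_4} form a chain of 3 nodes with single edges (A_3), and {alpha_3, alpha_5, alpha_6, alpha_7, alpha_8} form a chain of 5 nodes with a double edge at one end; the terminal node there is the unique short simple root (B_5). A semisimple Lie algebra decomposes uniquely as the direct sum of simple ideals, one per connected component of its Dynkin diagram, so g ≅ A_3 ⊕ B_5 (dimension 15 + 55 = 70).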